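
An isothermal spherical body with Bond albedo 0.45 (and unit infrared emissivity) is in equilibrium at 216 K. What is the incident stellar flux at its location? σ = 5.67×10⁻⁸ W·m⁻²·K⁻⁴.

(1−a)S·πr² = σ·4πr²·T⁴ ⇒ S = 4σT⁴/(1−a).
S = 4·5.67×10⁻⁸·2.177×10⁹/0.550.

S ≈ 898 W/m²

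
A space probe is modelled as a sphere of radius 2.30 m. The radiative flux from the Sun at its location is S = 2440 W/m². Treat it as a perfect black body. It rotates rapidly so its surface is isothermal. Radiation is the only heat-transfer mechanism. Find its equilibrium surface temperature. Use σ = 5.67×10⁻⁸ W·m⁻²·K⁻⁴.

At equilibrium, absorbed power = emitted power.
Absorbing cross-section = πr² = 16.62 m²; emitting surface = 4πr² = 66.48 m² (ratio 4).
S·A_cross = εσ·A_surf·T⁴  ⇒  T⁴ = S/(4σ).
T⁴ = 1.00·2440/(4·5.67×10⁻⁸) = 1.076×10¹⁰ K⁴.
T = (1.076×10¹⁰)^(1/4).

T ≈ 322 K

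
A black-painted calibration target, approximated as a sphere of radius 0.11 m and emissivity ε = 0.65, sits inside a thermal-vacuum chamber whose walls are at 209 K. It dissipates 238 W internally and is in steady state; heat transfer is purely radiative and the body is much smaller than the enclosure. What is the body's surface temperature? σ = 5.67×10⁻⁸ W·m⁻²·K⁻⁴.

T ≈ 459 K

For a small grey body in a large enclosure, net radiated power = εσA(T⁴ − T_w⁴).
Steady state: P = εσA(T⁴ − T_w⁴) with A = 4πr² = 0.1521 m².
T⁴ = P/(εσA) + T_w⁴ = 238/(0.65·5.67×10⁻⁸·0.1521) + (209)⁴
    = 4.247×10¹⁰ + 1.908×10⁹ = 4.438×10¹⁰ K⁴.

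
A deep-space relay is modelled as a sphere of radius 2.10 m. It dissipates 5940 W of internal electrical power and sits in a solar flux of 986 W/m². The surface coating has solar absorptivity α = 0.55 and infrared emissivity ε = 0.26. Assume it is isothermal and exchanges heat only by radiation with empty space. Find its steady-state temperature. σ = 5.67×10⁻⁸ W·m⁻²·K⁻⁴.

T ≈ 358 K

At steady state, absorbed solar power + internal power = radiated power.
Absorbed: α·S·A_cross = 0.55·986·13.85 = 7513 W (cross-section πr²).
Total input = 7513 + 5940 = 13450 W.
Radiated: εσ·A_surf·T⁴ with A_surf = 4πr² = 55.42 m².
T⁴ = 13450/(0.26·5.67×10⁻⁸·55.42) = 1.647×10¹⁰ K⁴.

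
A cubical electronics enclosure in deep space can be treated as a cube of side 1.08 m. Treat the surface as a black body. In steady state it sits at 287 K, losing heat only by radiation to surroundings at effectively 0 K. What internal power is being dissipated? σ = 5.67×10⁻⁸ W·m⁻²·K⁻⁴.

P ≈ 2690 W

Steady state: P = εσA T⁴.
A = 6L² = 6.998 m²; T⁴ = (287)⁴ = 6.785×10⁹ K⁴.
P = 1.0 × 5.67×10⁻⁸ × 6.998 × 6.785×10⁹.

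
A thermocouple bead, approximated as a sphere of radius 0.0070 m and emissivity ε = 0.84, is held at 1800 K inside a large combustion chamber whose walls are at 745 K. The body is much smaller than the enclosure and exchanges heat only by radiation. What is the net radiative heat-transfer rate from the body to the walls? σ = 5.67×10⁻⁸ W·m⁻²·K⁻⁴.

For a small grey body in a large enclosure: P_net = εσA(T_body⁴ − T_wall⁴).
A = 4πr² = 6.158×10⁻⁴ m²; T_body⁴ − T_wall⁴ = 1.050×10¹³ − 3.081×10¹¹ = 1.019×10¹³ K⁴.
|P_net| = 0.84·5.67×10⁻⁸·6.158×10⁻⁴·1.019×10¹³.

P_net ≈ 299 W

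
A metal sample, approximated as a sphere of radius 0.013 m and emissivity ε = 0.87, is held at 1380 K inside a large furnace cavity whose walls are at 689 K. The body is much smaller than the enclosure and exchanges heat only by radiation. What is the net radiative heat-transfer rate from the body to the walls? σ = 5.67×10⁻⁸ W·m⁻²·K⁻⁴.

P_net ≈ 356 W

For a small grey body in a large enclosure: P_net = εσA(T_body⁴ − T_wall⁴).
A = 4πr² = 0.002124 m²; T_body⁴ − T_wall⁴ = 3.627×10¹² − 2.254×10¹¹ = 3.401×10¹² K⁴.
|P_net| = 0.87·5.67×10⁻⁸·0.002124·3.401×10¹².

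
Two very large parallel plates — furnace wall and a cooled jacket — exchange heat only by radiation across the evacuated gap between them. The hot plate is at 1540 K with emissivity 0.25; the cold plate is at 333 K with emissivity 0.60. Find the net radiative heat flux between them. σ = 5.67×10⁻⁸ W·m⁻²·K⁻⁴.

For two infinite grey parallel plates, q = σ(T₁⁴ − T₂⁴)/(1/ε₁ + 1/ε₂ − 1).
T₁⁴ − T₂⁴ = 5.624×10¹² − 1.230×10¹⁰ = 5.612×10¹² K⁴.
1/ε₁ + 1/ε₂ − 1 = 4.000 + 1.667 − 1 = 4.667.
q = 5.67×10⁻⁸ × 5.612×10¹² / 4.667.

q ≈ 68200 W/m²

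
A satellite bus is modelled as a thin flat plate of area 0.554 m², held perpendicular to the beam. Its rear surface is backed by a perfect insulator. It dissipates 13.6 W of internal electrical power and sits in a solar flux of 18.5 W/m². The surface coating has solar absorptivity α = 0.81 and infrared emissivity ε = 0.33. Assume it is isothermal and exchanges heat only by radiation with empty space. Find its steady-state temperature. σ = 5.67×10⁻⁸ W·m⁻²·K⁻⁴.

At steady state, absorbed solar power + internal power = radiated power.
Absorbed: α·S·A_cross = 0.81·18.5·0.5540 = 8.302 W (cross-section A).
Total input = 8.302 + 13.6 = 21.90 W.
Radiated: εσ·A_surf·T⁴ with A_surf = A = 0.5540 m².
T⁴ = 21.90/(0.33·5.67×10⁻⁸·0.5540) = 2.113×10⁹ K⁴.

T ≈ 214 K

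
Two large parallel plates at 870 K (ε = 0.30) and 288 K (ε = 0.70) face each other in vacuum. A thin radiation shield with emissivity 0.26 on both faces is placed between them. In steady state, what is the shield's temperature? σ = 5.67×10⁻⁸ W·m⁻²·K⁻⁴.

T_s ≈ 699 K

In steady state the net flux on the hot side equals that on the cold side.
σ(T₁⁴−T_s⁴)/D₁ = σ(T_s⁴−T₂⁴)/D₂, with D₁ = 1/ε₁+1/ε_s−1 = 6.179, D₂ = 1/ε_s+1/ε₂−1 = 4.275.
Solve for T_s⁴: T_s⁴ = (D₂·T₁⁴ + D₁·T₂⁴)/(D₁+D₂) = 2.383×10¹¹ K⁴.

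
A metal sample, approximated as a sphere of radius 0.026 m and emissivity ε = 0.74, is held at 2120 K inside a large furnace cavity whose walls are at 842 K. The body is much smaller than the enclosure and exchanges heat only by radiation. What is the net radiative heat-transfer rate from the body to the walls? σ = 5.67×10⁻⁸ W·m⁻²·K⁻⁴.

P_net ≈ 7020 W

For a small grey body in a large enclosure: P_net = εσA(T_body⁴ − T_wall⁴).
A = 4πr² = 0.008495 m²; T_body⁴ − T_wall⁴ = 2.020×10¹³ − 5.026×10¹¹ = 1.970×10¹³ K⁴.
|P_net| = 0.74·5.67×10⁻⁸·0.008495·1.970×10¹³.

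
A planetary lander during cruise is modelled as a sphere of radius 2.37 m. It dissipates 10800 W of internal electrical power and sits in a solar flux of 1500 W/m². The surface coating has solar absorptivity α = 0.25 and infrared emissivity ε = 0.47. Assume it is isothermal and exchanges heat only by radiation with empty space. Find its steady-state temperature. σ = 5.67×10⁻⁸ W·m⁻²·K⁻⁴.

T ≈ 310 K

At steady state, absorbed solar power + internal power = radiated power.
Absorbed: α·S·A_cross = 0.25·1500·17.65 = 6617 W (cross-section πr²).
Total input = 6617 + 10800 = 17420 W.
Radiated: εσ·A_surf·T⁴ with A_surf = 4πr² = 70.58 m².
T⁴ = 17420/(0.47·5.67×10⁻⁸·70.58) = 9.260×10⁹ K⁴.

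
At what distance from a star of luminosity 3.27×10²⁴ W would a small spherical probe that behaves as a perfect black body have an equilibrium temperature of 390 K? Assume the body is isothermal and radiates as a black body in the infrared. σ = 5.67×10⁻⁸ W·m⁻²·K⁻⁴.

d ≈ 7.04×10⁹ m

For an isothermal black-emitting sphere, (1−a)S·πr² = σ·4πr²·T⁴ ⇒ S = 4σT⁴/(1−a).
S = 4·5.67×10⁻⁸·(390)⁴/1.00 = 5247 W/m².
Flux falls as S = L/(4πd²), so d = √(L/(4πS)) = √(3.27×10²⁴/(4π·5247)).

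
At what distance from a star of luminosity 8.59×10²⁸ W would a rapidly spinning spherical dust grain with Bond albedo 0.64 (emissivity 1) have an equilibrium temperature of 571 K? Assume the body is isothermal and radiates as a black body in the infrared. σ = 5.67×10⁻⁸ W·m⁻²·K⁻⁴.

d ≈ 3.19×10¹¹ m

For an isothermal black-emitting sphere, (1−a)S·πr² = σ·4πr²·T⁴ ⇒ S = 4σT⁴/(1−a).
S = 4·5.67×10⁻⁸·(571)⁴/0.360 = 66970 W/m².
Flux falls as S = L/(4πd²), so d = √(L/(4πS)) = √(8.59×10²⁸/(4π·66970)).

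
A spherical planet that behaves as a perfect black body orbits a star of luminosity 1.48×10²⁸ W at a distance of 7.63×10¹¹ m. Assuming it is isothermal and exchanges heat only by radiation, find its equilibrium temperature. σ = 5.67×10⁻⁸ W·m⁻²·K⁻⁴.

T ≈ 307 K

First find the stellar flux at distance d: S = L/(4πd²) = 1.48×10²⁸/(4π·(7.63×10¹¹)²) = 2023 W/m².
For an isothermal sphere, absorbed (1−a)S·πr² = emitted σ·4πr²·T⁴, so T⁴ = (1−a)S/(4σ).
T⁴ = 1.00·2023/(4·5.67×10⁻⁸) = 8.920×10⁹ K⁴.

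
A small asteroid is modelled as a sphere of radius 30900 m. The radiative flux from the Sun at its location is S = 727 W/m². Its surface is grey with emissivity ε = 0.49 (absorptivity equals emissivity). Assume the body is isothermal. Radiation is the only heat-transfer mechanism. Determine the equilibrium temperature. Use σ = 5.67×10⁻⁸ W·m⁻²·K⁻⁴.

T ≈ 238 K

At equilibrium, absorbed power = emitted power.
Absorbing cross-section = πr² = 3.000×10⁹ m²; emitting surface = 4πr² = 1.200×10¹⁰ m² (ratio 4).
εS·A_cross = εσ·A_surf·T⁴  ⇒  T⁴ = S/(4σ)   (ε cancels).
T⁴ = 727/(4·5.67×10⁻⁸) = 3.205×10⁹ K⁴.
T = (3.205×10⁹)^(1/4).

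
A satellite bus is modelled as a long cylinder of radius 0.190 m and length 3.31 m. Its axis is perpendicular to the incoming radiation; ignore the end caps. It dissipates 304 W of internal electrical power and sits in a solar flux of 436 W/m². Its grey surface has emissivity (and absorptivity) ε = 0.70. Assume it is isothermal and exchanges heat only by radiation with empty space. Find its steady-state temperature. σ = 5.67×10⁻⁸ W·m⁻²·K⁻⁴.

At steady state, absorbed solar power + internal power = radiated power.
Absorbed: α·S·A_cross = 0.70·436·1.258 = 383.9 W (cross-section 2rL).
Total input = 383.9 + 304 = 687.9 W.
Radiated: εσ·A_surf·T⁴ with A_surf = 2πrL = 3.951 m².
T⁴ = 687.9/(0.70·5.67×10⁻⁸·3.951) = 4.386×10⁹ K⁴.

T ≈ 257 K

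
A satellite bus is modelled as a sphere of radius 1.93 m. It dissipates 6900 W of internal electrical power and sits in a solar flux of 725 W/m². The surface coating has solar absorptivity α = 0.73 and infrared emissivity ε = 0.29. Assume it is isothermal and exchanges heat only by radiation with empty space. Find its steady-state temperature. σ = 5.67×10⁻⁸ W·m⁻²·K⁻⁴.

At steady state, absorbed solar power + internal power = radiated power.
Absorbed: α·S·A_cross = 0.73·725·11.70 = 6193 W (cross-section πr²).
Total input = 6193 + 6900 = 13090 W.
Radiated: εσ·A_surf·T⁴ with A_surf = 4πr² = 46.81 m².
T⁴ = 13090/(0.29·5.67×10⁻⁸·46.81) = 1.701×10¹⁰ K⁴.

T ≈ 361 K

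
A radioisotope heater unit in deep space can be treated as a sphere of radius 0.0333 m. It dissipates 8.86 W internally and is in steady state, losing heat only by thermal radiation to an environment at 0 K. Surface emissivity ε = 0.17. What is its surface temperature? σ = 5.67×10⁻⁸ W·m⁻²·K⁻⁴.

T ≈ 507 K

Steady state: internal power = radiated power, P = εσA T⁴.
Radiating area A = 4πr² = 0.01393 m².
T⁴ = P/(εσA) = 8.86/(0.17·5.67×10⁻⁸·0.01393) = 6.596×10¹⁰ K⁴.
T = (6.596×10¹⁰)^(1/4).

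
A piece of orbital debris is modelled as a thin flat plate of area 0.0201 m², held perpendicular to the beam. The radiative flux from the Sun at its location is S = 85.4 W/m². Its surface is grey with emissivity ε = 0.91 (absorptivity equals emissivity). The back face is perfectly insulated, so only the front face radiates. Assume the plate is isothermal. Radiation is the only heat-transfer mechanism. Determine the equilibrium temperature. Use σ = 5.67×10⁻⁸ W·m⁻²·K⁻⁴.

At equilibrium, absorbed power = emitted power.
Absorbing cross-section = A = 0.02010 m²; emitting surface = A = 0.02010 m² (ratio 1).
εS·A_cross = εσ·A_surf·T⁴  ⇒  T⁴ = S/(1σ)   (ε cancels).
T⁴ = 85.4/(1·5.67×10⁻⁸) = 1.506×10⁹ K⁴.
T = (1.506×10⁹)^(1/4).

T ≈ 197 K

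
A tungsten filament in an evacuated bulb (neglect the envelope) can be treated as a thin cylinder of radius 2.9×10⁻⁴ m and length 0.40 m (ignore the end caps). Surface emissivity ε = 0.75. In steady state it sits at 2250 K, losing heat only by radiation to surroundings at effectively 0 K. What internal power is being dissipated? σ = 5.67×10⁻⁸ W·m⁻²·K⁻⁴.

P ≈ 794 W

Steady state: P = εσA T⁴.
A = 2πrL = 7.288×10⁻⁴ m²; T⁴ = (2250)⁴ = 2.563×10¹³ K⁴.
P = 0.75 × 5.67×10⁻⁸ × 7.288×10⁻⁴ × 2.563×10¹³.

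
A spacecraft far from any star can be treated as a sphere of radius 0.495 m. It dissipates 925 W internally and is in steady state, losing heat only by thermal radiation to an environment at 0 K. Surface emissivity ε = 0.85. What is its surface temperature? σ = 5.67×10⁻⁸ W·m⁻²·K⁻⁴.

Steady state: internal power = radiated power, P = εσA T⁴.
Radiating area A = 4πr² = 3.079 m².
T⁴ = P/(εσA) = 925/(0.85·5.67×10⁻⁸·3.079) = 6.233×10⁹ K⁴.
T = (6.233×10⁹)^(1/4).

T ≈ 281 K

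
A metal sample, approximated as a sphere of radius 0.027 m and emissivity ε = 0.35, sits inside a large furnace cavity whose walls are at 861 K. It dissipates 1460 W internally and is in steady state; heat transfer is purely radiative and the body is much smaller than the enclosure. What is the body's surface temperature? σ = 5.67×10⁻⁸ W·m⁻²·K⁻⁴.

T ≈ 1710 K

For a small grey body in a large enclosure, net radiated power = εσA(T⁴ − T_w⁴).
Steady state: P = εσA(T⁴ − T_w⁴) with A = 4πr² = 0.009161 m².
T⁴ = P/(εσA) + T_w⁴ = 1460/(0.35·5.67×10⁻⁸·0.009161) + (861)⁴
    = 8.031×10¹² + 5.496×10¹¹ = 8.580×10¹² K⁴.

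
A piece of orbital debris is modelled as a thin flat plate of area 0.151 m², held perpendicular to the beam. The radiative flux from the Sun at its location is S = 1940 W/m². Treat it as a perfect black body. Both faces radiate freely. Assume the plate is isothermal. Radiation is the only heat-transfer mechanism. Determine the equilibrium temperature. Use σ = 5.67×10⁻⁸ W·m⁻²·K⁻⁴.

At equilibrium, absorbed power = emitted power.
Absorbing cross-section = A = 0.1510 m²; emitting surface = 2A = 0.3020 m² (ratio 2).
S·A_cross = εσ·A_surf·T⁴  ⇒  T⁴ = S/(2σ).
T⁴ = 1.00·1940/(2·5.67×10⁻⁸) = 1.711×10¹⁰ K⁴.
T = (1.711×10¹⁰)^(1/4).

T ≈ 362 K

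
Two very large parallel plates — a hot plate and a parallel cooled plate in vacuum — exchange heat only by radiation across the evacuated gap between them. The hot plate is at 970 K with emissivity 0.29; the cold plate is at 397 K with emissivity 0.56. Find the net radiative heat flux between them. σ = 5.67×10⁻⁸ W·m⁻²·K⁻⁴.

q ≈ 11500 W/m²

For two infinite grey parallel plates, q = σ(T₁⁴ − T₂⁴)/(1/ε₁ + 1/ε₂ − 1).
T₁⁴ − T₂⁴ = 8.853×10¹¹ − 2.484×10¹⁰ = 8.605×10¹¹ K⁴.
1/ε₁ + 1/ε₂ − 1 = 3.448 + 1.786 − 1 = 4.234.
q = 5.67×10⁻⁸ × 8.605×10¹¹ / 4.234.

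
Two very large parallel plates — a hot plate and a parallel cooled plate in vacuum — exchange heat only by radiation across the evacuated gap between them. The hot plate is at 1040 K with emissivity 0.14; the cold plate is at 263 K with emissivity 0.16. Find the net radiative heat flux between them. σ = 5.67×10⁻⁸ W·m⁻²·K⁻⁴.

For two infinite grey parallel plates, q = σ(T₁⁴ − T₂⁴)/(1/ε₁ + 1/ε₂ − 1).
T₁⁴ − T₂⁴ = 1.170×10¹² − 4.784×10⁹ = 1.165×10¹² K⁴.
1/ε₁ + 1/ε₂ − 1 = 7.143 + 6.250 − 1 = 12.39.
q = 5.67×10⁻⁸ × 1.165×10¹² / 12.39.

q ≈ 5330 W/m²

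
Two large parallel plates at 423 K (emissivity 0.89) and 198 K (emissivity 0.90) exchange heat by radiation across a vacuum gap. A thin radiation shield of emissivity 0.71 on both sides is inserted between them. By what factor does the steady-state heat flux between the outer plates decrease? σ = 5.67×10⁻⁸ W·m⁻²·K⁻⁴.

Without shield: q₀ = σΔ(T⁴)/(1/ε₁+1/ε₂−1) with denominator 1.235.
With shield the two gaps are in series; the resistances add: (1/ε₁+1/ε_s−1)+(1/ε_s+1/ε₂−1) = 1.532+1.520 = 3.052.
Heat-flux ratio q₀/q = 3.052/1.235.

factor ≈ 2.47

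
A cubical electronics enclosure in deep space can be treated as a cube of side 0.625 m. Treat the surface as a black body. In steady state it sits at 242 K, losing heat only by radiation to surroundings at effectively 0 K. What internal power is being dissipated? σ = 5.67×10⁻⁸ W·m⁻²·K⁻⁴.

P ≈ 456 W

Steady state: P = εσA T⁴.
A = 6L² = 2.344 m²; T⁴ = (242)⁴ = 3.430×10⁹ K⁴.
P = 1.0 × 5.67×10⁻⁸ × 2.344 × 3.430×10⁹.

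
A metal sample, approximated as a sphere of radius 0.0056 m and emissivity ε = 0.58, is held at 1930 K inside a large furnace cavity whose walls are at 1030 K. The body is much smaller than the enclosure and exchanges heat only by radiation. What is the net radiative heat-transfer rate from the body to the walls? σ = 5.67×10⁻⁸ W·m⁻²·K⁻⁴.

P_net ≈ 165 W

For a small grey body in a large enclosure: P_net = εσA(T_body⁴ − T_wall⁴).
A = 4πr² = 3.941×10⁻⁴ m²; T_body⁴ − T_wall⁴ = 1.387×10¹³ − 1.126×10¹² = 1.275×10¹³ K⁴.
|P_net| = 0.58·5.67×10⁻⁸·3.941×10⁻⁴·1.275×10¹³.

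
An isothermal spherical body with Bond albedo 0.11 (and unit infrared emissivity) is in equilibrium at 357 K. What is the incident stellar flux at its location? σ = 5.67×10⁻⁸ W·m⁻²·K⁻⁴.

(1−a)S·πr² = σ·4πr²·T⁴ ⇒ S = 4σT⁴/(1−a).
S = 4·5.67×10⁻⁸·1.624×10¹⁰/0.890.

S ≈ 4140 W/m²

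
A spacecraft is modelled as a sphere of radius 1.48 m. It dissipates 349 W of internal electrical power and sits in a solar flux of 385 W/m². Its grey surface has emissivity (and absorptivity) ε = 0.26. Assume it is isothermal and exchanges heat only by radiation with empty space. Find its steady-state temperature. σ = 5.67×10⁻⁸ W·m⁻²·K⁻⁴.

At steady state, absorbed solar power + internal power = radiated power.
Absorbed: α·S·A_cross = 0.26·385·6.881 = 688.8 W (cross-section πr²).
Total input = 688.8 + 349 = 1038 W.
Radiated: εσ·A_surf·T⁴ with A_surf = 4πr² = 27.53 m².
T⁴ = 1038/(0.26·5.67×10⁻⁸·27.53) = 2.558×10⁹ K⁴.

T ≈ 225 K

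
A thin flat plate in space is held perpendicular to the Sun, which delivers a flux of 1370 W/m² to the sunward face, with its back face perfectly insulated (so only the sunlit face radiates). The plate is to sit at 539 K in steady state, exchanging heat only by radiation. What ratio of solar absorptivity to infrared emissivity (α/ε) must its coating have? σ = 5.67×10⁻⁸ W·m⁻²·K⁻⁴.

α/ε ≈ 3.49

Balance: αS·A = εσ·1A·T⁴ ⇒ α/ε = σT⁴/S.
α/ε = 5.67×10⁻⁸·(539)⁴/1370 = 5.67×10⁻⁸·8.440×10¹⁰/1370.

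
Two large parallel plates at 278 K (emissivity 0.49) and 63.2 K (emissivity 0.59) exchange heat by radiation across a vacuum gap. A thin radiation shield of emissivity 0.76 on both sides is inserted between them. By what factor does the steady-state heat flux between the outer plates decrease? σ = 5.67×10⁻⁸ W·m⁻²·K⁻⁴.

Without shield: q₀ = σΔ(T⁴)/(1/ε₁+1/ε₂−1) with denominator 2.736.
With shield the two gaps are in series; the resistances add: (1/ε₁+1/ε_s−1)+(1/ε_s+1/ε₂−1) = 2.357+2.011 = 4.367.
Heat-flux ratio q₀/q = 4.367/2.736.

factor ≈ 1.60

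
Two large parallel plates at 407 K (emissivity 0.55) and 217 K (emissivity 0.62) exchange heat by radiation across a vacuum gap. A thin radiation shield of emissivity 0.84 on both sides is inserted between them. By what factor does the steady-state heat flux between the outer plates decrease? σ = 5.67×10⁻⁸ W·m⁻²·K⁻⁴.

Without shield: q₀ = σΔ(T⁴)/(1/ε₁+1/ε₂−1) with denominator 2.431.
With shield the two gaps are in series; the resistances add: (1/ε₁+1/ε_s−1)+(1/ε_s+1/ε₂−1) = 2.009+1.803 = 3.812.
Heat-flux ratio q₀/q = 3.812/2.431.

factor ≈ 1.57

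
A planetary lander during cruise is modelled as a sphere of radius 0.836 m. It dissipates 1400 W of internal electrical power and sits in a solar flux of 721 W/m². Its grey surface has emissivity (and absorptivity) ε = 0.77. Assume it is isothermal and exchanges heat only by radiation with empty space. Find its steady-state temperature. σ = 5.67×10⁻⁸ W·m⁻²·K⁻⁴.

T ≈ 287 K

At steady state, absorbed solar power + internal power = radiated power.
Absorbed: α·S·A_cross = 0.77·721·2.196 = 1219 W (cross-section πr²).
Total input = 1219 + 1400 = 2619 W.
Radiated: εσ·A_surf·T⁴ with A_surf = 4πr² = 8.783 m².
T⁴ = 2619/(0.77·5.67×10⁻⁸·8.783) = 6.830×10⁹ K⁴.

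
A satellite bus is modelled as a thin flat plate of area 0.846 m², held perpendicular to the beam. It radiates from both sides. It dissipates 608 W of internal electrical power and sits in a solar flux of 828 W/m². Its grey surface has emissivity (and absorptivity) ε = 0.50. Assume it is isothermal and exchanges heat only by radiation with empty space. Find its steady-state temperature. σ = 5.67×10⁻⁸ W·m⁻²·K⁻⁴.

At steady state, absorbed solar power + internal power = radiated power.
Absorbed: α·S·A_cross = 0.50·828·0.8460 = 350.2 W (cross-section A).
Total input = 350.2 + 608 = 958.2 W.
Radiated: εσ·A_surf·T⁴ with A_surf = 2A = 1.692 m².
T⁴ = 958.2/(0.50·5.67×10⁻⁸·1.692) = 1.998×10¹⁰ K⁴.

T ≈ 376 K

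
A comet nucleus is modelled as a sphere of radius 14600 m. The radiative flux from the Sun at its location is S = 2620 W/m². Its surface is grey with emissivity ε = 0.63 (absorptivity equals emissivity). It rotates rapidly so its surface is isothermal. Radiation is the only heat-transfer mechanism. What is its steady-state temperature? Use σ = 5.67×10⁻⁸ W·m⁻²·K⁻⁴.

T ≈ 328 K

At equilibrium, absorbed power = emitted power.
Absorbing cross-section = πr² = 6.697×10⁸ m²; emitting surface = 4πr² = 2.679×10⁹ m² (ratio 4).
εS·A_cross = εσ·A_surf·T⁴  ⇒  T⁴ = S/(4σ)   (ε cancels).
T⁴ = 2620/(4·5.67×10⁻⁸) = 1.155×10¹⁰ K⁴.
T = (1.155×10¹⁰)^(1/4).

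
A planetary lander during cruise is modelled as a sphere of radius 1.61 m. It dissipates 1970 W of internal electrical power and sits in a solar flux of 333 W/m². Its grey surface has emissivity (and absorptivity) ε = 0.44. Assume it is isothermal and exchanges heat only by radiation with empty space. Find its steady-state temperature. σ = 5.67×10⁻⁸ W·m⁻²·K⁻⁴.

At steady state, absorbed solar power + internal power = radiated power.
Absorbed: α·S·A_cross = 0.44·333·8.143 = 1193 W (cross-section πr²).
Total input = 1193 + 1970 = 3163 W.
Radiated: εσ·A_surf·T⁴ with A_surf = 4πr² = 32.57 m².
T⁴ = 3163/(0.44·5.67×10⁻⁸·32.57) = 3.892×10⁹ K⁴.

T ≈ 250 K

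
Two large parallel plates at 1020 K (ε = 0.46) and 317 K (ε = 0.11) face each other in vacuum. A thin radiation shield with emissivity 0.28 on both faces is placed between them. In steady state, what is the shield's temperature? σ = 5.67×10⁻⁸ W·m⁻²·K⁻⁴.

In steady state the net flux on the hot side equals that on the cold side.
σ(T₁⁴−T_s⁴)/D₁ = σ(T_s⁴−T₂⁴)/D₂, with D₁ = 1/ε₁+1/ε_s−1 = 4.745, D₂ = 1/ε_s+1/ε₂−1 = 11.66.
Solve for T_s⁴: T_s⁴ = (D₂·T₁⁴ + D₁·T₂⁴)/(D₁+D₂) = 7.723×10¹¹ K⁴.

T_s ≈ 937 K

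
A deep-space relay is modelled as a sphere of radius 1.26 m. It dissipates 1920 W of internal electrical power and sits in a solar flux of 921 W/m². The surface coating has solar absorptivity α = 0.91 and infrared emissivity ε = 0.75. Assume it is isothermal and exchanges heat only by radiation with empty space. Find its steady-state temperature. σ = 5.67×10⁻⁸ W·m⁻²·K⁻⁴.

At steady state, absorbed solar power + internal power = radiated power.
Absorbed: α·S·A_cross = 0.91·921·4.988 = 4180 W (cross-section πr²).
Total input = 4180 + 1920 = 6100 W.
Radiated: εσ·A_surf·T⁴ with A_surf = 4πr² = 19.95 m².
T⁴ = 6100/(0.75·5.67×10⁻⁸·19.95) = 7.190×10⁹ K⁴.

T ≈ 291 K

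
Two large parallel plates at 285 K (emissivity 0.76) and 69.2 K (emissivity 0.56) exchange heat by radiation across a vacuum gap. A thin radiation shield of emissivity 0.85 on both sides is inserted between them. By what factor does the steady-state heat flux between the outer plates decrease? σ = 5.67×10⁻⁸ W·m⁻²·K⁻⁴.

factor ≈ 1.64

Without shield: q₀ = σΔ(T⁴)/(1/ε₁+1/ε₂−1) with denominator 2.102.
With shield the two gaps are in series; the resistances add: (1/ε₁+1/ε_s−1)+(1/ε_s+1/ε₂−1) = 1.492+1.962 = 3.454.
Heat-flux ratio q₀/q = 3.454/2.102.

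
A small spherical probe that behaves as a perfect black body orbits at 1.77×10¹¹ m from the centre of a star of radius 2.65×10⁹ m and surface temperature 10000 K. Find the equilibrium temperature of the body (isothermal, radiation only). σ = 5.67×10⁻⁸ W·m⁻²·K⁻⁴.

The star's surface emits σT_*⁴; at distance d the flux is S = σT_*⁴(R_*/d)².
S = 5.67×10⁻⁸·(10000)⁴·(2.65×10⁹/1.77×10¹¹)² = 1.271×10⁵ W/m².
For an isothermal sphere T⁴ = (1−a)S/(4σ) = 5.604×10¹¹ K⁴.

T ≈ 865 K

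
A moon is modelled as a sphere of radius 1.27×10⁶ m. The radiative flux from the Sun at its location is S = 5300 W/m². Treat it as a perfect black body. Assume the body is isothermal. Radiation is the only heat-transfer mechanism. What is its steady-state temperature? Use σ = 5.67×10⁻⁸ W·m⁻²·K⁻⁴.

At equilibrium, absorbed power = emitted power.
Absorbing cross-section = πr² = 5.067×10¹² m²; emitting surface = 4πr² = 2.027×10¹³ m² (ratio 4).
S·A_cross = εσ·A_surf·T⁴  ⇒  T⁴ = S/(4σ).
T⁴ = 1.00·5300/(4·5.67×10⁻⁸) = 2.337×10¹⁰ K⁴.
T = (2.337×10¹⁰)^(1/4).

T ≈ 391 K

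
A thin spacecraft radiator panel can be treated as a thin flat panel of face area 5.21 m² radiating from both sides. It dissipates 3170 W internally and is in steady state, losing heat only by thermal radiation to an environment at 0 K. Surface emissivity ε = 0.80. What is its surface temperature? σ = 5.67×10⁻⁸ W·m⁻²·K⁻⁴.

Steady state: internal power = radiated power, P = εσA T⁴.
Radiating area A = 2·5.21 = 10.42 m².
T⁴ = P/(εσA) = 3170/(0.80·5.67×10⁻⁸·10.42) = 6.707×10⁹ K⁴.
T = (6.707×10⁹)^(1/4).

T ≈ 286 K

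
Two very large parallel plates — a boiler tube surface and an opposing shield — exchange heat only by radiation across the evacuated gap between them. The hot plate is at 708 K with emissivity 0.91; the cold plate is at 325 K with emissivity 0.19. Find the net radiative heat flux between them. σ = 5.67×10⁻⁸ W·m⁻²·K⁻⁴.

For two infinite grey parallel plates, q = σ(T₁⁴ − T₂⁴)/(1/ε₁ + 1/ε₂ − 1).
T₁⁴ − T₂⁴ = 2.513×10¹¹ − 1.116×10¹⁰ = 2.401×10¹¹ K⁴.
1/ε₁ + 1/ε₂ − 1 = 1.099 + 5.263 − 1 = 5.362.
q = 5.67×10⁻⁸ × 2.401×10¹¹ / 5.362.

q ≈ 2540 W/m²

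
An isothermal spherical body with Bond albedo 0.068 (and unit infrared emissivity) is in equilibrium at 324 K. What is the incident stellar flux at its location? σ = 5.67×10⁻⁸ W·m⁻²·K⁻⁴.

(1−a)S·πr² = σ·4πr²·T⁴ ⇒ S = 4σT⁴/(1−a).
S = 4·5.67×10⁻⁸·1.102×10¹⁰/0.932.

S ≈ 2680 W/m²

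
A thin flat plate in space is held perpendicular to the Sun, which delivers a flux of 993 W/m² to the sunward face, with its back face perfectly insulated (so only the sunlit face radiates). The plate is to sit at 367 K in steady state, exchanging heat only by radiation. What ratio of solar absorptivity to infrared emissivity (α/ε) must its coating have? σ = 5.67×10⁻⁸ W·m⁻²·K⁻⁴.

α/ε ≈ 1.04

Balance: αS·A = εσ·1A·T⁴ ⇒ α/ε = σT⁴/S.
α/ε = 5.67×10⁻⁸·(367)⁴/993 = 5.67×10⁻⁸·1.814×10¹⁰/993.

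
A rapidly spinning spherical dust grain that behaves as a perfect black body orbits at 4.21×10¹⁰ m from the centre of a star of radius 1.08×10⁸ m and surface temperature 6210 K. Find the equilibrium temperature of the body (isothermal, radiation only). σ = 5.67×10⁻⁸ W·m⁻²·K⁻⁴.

T ≈ 222 K

The star's surface emits σT_*⁴; at distance d the flux is S = σT_*⁴(R_*/d)².
S = 5.67×10⁻⁸·(6210)⁴·(1.08×10⁸/4.21×10¹⁰)² = 554.9 W/m².
For an isothermal sphere T⁴ = (1−a)S/(4σ) = 2.447×10⁹ K⁴.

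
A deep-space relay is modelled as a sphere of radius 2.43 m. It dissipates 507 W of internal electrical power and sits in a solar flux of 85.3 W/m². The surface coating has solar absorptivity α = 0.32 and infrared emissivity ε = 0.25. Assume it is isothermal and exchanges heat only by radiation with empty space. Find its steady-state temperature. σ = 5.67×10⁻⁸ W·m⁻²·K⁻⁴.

T ≈ 176 K

At steady state, absorbed solar power + internal power = radiated power.
Absorbed: α·S·A_cross = 0.32·85.3·18.55 = 506.4 W (cross-section πr²).
Total input = 506.4 + 507 = 1013 W.
Radiated: εσ·A_surf·T⁴ with A_surf = 4πr² = 74.20 m².
T⁴ = 1013/(0.25·5.67×10⁻⁸·74.20) = 9.634×10⁸ K⁴.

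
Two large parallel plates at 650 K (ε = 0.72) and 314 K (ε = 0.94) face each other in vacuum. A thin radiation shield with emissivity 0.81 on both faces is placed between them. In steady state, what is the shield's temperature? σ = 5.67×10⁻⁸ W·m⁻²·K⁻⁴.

In steady state the net flux on the hot side equals that on the cold side.
σ(T₁⁴−T_s⁴)/D₁ = σ(T_s⁴−T₂⁴)/D₂, with D₁ = 1/ε₁+1/ε_s−1 = 1.623, D₂ = 1/ε_s+1/ε₂−1 = 1.298.
Solve for T_s⁴: T_s⁴ = (D₂·T₁⁴ + D₁·T₂⁴)/(D₁+D₂) = 8.472×10¹⁰ K⁴.

T_s ≈ 540 K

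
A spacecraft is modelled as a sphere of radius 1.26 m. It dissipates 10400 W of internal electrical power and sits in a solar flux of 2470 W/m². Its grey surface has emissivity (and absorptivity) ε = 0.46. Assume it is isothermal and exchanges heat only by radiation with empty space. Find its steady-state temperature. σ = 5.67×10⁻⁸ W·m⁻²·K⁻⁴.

At steady state, absorbed solar power + internal power = radiated power.
Absorbed: α·S·A_cross = 0.46·2470·4.988 = 5667 W (cross-section πr²).
Total input = 5667 + 10400 = 16070 W.
Radiated: εσ·A_surf·T⁴ with A_surf = 4πr² = 19.95 m².
T⁴ = 16070/(0.46·5.67×10⁻⁸·19.95) = 3.088×10¹⁰ K⁴.

T ≈ 419 K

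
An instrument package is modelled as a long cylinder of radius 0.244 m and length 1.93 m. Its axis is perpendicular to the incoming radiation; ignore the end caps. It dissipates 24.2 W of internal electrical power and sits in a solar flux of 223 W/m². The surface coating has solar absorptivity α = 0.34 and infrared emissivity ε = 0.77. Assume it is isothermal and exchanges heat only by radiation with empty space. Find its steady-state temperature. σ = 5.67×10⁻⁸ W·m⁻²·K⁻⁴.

T ≈ 165 K

At steady state, absorbed solar power + internal power = radiated power.
Absorbed: α·S·A_cross = 0.34·223·0.9418 = 71.41 W (cross-section 2rL).
Total input = 71.41 + 24.2 = 95.61 W.
Radiated: εσ·A_surf·T⁴ with A_surf = 2πrL = 2.959 m².
T⁴ = 95.61/(0.77·5.67×10⁻⁸·2.959) = 7.401×10⁸ K⁴.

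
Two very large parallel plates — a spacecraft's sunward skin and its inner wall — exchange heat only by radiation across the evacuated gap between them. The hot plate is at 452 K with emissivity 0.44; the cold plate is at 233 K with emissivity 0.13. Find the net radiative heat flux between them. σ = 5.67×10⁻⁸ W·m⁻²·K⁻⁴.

q ≈ 245 W/m²

For two infinite grey parallel plates, q = σ(T₁⁴ − T₂⁴)/(1/ε₁ + 1/ε₂ − 1).
T₁⁴ − T₂⁴ = 4.174×10¹⁰ − 2.947×10⁹ = 3.879×10¹⁰ K⁴.
1/ε₁ + 1/ε₂ − 1 = 2.273 + 7.692 − 1 = 8.965.
q = 5.67×10⁻⁸ × 3.879×10¹⁰ / 8.965.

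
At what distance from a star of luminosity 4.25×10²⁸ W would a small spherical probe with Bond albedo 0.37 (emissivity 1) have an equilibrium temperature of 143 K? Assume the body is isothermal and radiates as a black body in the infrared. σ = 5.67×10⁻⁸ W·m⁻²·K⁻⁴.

For an isothermal black-emitting sphere, (1−a)S·πr² = σ·4πr²·T⁴ ⇒ S = 4σT⁴/(1−a).
S = 4·5.67×10⁻⁸·(143)⁴/0.630 = 150.5 W/m².
Flux falls as S = L/(4πd²), so d = √(L/(4πS)) = √(4.25×10²⁸/(4π·150.5)).

d ≈ 4.74×10¹² m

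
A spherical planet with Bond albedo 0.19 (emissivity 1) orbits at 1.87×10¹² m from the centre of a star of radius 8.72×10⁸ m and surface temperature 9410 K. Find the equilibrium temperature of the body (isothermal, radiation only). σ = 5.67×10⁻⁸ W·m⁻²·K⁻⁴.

The star's surface emits σT_*⁴; at distance d the flux is S = σT_*⁴(R_*/d)².
S = 5.67×10⁻⁸·(9410)⁴·(8.72×10⁸/1.87×10¹²)² = 96.67 W/m².
For an isothermal sphere T⁴ = (1−a)S/(4σ) = 3.452×10⁸ K⁴.

T ≈ 136 K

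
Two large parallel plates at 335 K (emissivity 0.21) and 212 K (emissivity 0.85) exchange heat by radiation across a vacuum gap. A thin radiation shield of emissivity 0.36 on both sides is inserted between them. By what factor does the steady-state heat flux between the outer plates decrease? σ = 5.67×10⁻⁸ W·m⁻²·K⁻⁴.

factor ≈ 1.92

Without shield: q₀ = σΔ(T⁴)/(1/ε₁+1/ε₂−1) with denominator 4.938.
With shield the two gaps are in series; the resistances add: (1/ε₁+1/ε_s−1)+(1/ε_s+1/ε₂−1) = 6.540+2.954 = 9.494.
Heat-flux ratio q₀/q = 9.494/4.938.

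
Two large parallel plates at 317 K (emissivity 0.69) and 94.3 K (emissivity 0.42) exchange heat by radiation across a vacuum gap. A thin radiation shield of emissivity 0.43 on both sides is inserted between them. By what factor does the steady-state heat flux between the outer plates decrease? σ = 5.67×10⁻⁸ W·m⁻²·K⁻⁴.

Without shield: q₀ = σΔ(T⁴)/(1/ε₁+1/ε₂−1) with denominator 2.830.
With shield the two gaps are in series; the resistances add: (1/ε₁+1/ε_s−1)+(1/ε_s+1/ε₂−1) = 2.775+3.707 = 6.481.
Heat-flux ratio q₀/q = 6.481/2.830.

factor ≈ 2.29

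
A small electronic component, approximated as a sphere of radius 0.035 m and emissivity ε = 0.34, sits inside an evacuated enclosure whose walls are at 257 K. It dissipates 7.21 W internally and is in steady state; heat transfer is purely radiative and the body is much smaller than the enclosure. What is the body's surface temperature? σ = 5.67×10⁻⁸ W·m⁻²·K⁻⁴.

For a small grey body in a large enclosure, net radiated power = εσA(T⁴ − T_w⁴).
Steady state: P = εσA(T⁴ − T_w⁴) with A = 4πr² = 0.01539 m².
T⁴ = P/(εσA) + T_w⁴ = 7.21/(0.34·5.67×10⁻⁸·0.01539) + (257)⁴
    = 2.430×10¹⁰ + 4.362×10⁹ = 2.866×10¹⁰ K⁴.

T ≈ 411 K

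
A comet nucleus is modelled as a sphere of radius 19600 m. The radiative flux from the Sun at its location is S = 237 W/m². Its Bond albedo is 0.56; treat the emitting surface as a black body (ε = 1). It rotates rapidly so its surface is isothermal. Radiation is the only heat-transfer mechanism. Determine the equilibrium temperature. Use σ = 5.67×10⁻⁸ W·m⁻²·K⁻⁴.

T ≈ 146 K

At equilibrium, absorbed power = emitted power.
Absorbing cross-section = πr² = 1.207×10⁹ m²; emitting surface = 4πr² = 4.827×10⁹ m² (ratio 4).
(1−a)S·A_cross = εσ·A_surf·T⁴  ⇒  T⁴ = (1−a)S/(4σ).
T⁴ = 0.440·237/(4·5.67×10⁻⁸) = 4.598×10⁸ K⁴.
T = (4.598×10⁸)^(1/4).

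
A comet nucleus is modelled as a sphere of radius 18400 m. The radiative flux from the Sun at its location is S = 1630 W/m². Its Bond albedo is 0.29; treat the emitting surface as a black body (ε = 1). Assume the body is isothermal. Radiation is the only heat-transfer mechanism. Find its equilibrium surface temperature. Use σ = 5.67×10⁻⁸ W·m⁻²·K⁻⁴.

At equilibrium, absorbed power = emitted power.
Absorbing cross-section = πr² = 1.064×10⁹ m²; emitting surface = 4πr² = 4.254×10⁹ m² (ratio 4).
(1−a)S·A_cross = εσ·A_surf·T⁴  ⇒  T⁴ = (1−a)S/(4σ).
T⁴ = 0.710·1630/(4·5.67×10⁻⁸) = 5.103×10⁹ K⁴.
T = (5.103×10⁹)^(1/4).

T ≈ 267 K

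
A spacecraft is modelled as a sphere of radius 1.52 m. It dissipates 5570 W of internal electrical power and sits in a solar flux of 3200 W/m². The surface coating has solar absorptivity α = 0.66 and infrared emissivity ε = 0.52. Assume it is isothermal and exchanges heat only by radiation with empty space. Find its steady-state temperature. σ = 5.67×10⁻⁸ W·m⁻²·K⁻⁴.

T ≈ 395 K

At steady state, absorbed solar power + internal power = radiated power.
Absorbed: α·S·A_cross = 0.66·3200·7.258 = 15330 W (cross-section πr²).
Total input = 15330 + 5570 = 20900 W.
Radiated: εσ·A_surf·T⁴ with A_surf = 4πr² = 29.03 m².
T⁴ = 20900/(0.52·5.67×10⁻⁸·29.03) = 2.441×10¹⁰ K⁴.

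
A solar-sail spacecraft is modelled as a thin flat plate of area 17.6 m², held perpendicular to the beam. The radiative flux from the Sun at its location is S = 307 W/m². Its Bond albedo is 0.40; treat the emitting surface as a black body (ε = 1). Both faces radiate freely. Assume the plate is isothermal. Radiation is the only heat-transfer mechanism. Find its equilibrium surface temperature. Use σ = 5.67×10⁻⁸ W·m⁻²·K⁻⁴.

T ≈ 201 K

At equilibrium, absorbed power = emitted power.
Absorbing cross-section = A = 17.60 m²; emitting surface = 2A = 35.20 m² (ratio 2).
(1−a)S·A_cross = εσ·A_surf·T⁴  ⇒  T⁴ = (1−a)S/(2σ).
T⁴ = 0.600·307/(2·5.67×10⁻⁸) = 1.624×10⁹ K⁴.
T = (1.624×10⁹)^(1/4).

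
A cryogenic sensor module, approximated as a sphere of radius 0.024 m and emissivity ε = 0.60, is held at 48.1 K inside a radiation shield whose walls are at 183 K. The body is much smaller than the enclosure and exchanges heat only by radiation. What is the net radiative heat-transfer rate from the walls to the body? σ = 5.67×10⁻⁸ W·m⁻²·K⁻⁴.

P_net ≈ 0.275 W

For a small grey body in a large enclosure: P_net = εσA(T_body⁴ − T_wall⁴).
A = 4πr² = 0.007238 m²; T_body⁴ − T_wall⁴ = 5.353×10⁶ − 1.122×10⁹ = -1.116×10⁹ K⁴.
|P_net| = 0.60·5.67×10⁻⁸·0.007238·1.116×10⁹.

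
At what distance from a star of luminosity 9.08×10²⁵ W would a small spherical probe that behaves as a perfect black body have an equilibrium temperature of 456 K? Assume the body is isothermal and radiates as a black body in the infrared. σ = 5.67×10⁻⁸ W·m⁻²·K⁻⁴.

For an isothermal black-emitting sphere, (1−a)S·πr² = σ·4πr²·T⁴ ⇒ S = 4σT⁴/(1−a).
S = 4·5.67×10⁻⁸·(456)⁴/1.00 = 9806 W/m².
Flux falls as S = L/(4πd²), so d = √(L/(4πS)) = √(9.08×10²⁵/(4π·9806)).

d ≈ 2.71×10¹⁰ m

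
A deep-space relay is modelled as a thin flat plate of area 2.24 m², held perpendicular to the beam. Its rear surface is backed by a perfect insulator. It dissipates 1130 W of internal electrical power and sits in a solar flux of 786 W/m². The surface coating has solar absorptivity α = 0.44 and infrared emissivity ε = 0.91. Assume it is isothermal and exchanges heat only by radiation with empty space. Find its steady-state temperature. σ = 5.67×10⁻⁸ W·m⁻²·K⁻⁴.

At steady state, absorbed solar power + internal power = radiated power.
Absorbed: α·S·A_cross = 0.44·786·2.240 = 774.7 W (cross-section A).
Total input = 774.7 + 1130 = 1905 W.
Radiated: εσ·A_surf·T⁴ with A_surf = A = 2.240 m².
T⁴ = 1905/(0.91·5.67×10⁻⁸·2.240) = 1.648×10¹⁰ K⁴.

T ≈ 358 K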